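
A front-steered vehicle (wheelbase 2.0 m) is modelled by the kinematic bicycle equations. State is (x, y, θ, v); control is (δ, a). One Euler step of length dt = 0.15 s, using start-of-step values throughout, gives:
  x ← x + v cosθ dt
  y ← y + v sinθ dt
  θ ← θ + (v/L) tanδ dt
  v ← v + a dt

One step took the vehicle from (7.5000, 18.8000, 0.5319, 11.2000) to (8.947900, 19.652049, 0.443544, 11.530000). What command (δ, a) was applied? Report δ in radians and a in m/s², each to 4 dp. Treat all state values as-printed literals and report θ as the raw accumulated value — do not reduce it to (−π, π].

δ = -0.1048, a = 2.2000

a = (v'−v)/dt = (0.330000)/0.15 = 2.2000
Δθ = θ'−θ = -0.088356;  (v·dt/L) = 11.2000·0.15/2.0 = 0.840000
tan δ = Δθ·L/(v·dt) = -0.105186  →  δ = -0.1048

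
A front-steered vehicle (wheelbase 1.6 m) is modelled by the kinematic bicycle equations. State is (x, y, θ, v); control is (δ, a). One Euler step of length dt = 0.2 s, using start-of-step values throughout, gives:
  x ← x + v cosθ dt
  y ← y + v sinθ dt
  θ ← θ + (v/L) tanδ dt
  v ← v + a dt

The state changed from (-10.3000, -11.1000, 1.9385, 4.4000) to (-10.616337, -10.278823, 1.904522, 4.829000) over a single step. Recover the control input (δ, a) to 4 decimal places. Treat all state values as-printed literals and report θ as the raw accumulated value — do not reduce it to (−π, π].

δ = -0.0617, a = 2.1450

a = (v'−v)/dt = (0.429000)/0.2 = 2.1450
Δθ = θ'−θ = -0.033978;  (v·dt/L) = 4.4000·0.2/1.6 = 0.550000
tan δ = Δθ·L/(v·dt) = -0.061778  →  δ = -0.0617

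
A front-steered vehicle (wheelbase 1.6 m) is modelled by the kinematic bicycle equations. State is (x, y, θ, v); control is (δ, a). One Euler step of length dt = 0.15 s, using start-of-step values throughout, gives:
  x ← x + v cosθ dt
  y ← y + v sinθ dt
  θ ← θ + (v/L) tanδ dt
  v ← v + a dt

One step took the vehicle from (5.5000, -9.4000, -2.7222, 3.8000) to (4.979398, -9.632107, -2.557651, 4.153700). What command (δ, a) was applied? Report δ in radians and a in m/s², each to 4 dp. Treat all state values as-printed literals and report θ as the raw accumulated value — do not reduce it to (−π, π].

a = (v'−v)/dt = (0.353700)/0.15 = 2.3580
Δθ = θ'−θ = 0.164549;  (v·dt/L) = 3.8000·0.15/1.6 = 0.356250
tan δ = Δθ·L/(v·dt) = 0.461892  →  δ = 0.4327

δ = 0.4327, a = 2.3580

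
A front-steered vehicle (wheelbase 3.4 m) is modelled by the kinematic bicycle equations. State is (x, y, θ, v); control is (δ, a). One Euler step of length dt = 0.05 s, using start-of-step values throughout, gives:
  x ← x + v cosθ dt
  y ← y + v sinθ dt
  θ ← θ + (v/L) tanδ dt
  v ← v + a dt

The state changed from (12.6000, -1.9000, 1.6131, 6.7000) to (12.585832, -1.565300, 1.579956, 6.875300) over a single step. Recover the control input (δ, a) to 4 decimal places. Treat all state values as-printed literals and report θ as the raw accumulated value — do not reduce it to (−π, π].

δ = -0.3245, a = 3.5060

a = (v'−v)/dt = (0.175300)/0.05 = 3.5060
Δθ = θ'−θ = -0.033144;  (v·dt/L) = 6.7000·0.05/3.4 = 0.098529
tan δ = Δθ·L/(v·dt) = -0.336387  →  δ = -0.3245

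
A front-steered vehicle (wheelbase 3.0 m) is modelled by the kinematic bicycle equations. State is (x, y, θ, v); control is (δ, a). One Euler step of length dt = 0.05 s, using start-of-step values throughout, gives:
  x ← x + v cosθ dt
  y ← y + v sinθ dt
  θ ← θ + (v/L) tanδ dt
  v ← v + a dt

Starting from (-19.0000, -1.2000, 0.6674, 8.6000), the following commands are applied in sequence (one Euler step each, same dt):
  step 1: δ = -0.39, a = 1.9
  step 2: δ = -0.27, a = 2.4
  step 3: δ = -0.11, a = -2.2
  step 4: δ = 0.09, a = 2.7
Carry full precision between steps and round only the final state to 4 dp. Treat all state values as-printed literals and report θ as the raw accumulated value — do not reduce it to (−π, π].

after step 1 (δ=-0.39, a=1.9): (-18.662264, -0.933853, 0.608482, 8.695000)
after step 2 (δ=-0.27, a=2.4): (-18.305544, -0.685340, 0.568375, 8.815000)
after step 3 (δ=-0.11, a=-2.2): (-17.934090, -0.448101, 0.552149, 8.705000)
after step 4 (δ=0.09, a=2.7): (-17.563519, -0.219804, 0.565242, 8.840000)

(-17.5635, -0.2198, 0.5652, 8.8400)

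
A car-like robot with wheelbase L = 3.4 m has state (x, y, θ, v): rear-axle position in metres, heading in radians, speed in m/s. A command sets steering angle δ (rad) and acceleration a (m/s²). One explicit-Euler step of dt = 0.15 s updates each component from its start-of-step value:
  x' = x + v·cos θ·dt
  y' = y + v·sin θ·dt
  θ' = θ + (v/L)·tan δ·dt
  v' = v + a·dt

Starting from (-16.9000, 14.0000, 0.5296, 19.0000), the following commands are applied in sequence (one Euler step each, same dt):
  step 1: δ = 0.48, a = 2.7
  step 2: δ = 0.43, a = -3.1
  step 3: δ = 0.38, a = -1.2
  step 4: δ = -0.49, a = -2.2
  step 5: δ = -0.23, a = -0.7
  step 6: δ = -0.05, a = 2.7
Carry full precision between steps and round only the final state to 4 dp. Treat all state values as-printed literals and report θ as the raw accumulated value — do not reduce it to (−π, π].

after step 1 (δ=0.48, a=2.7): (-14.440424, 15.439786, 0.965994, 19.405000)
after step 2 (δ=0.43, a=-3.1): (-12.785374, 17.834212, 1.358621, 18.940000)
after step 3 (δ=0.38, a=-1.2): (-12.187097, 20.611503, 1.692366, 18.760000)
after step 4 (δ=-0.49, a=-2.2): (-12.528351, 23.404735, 1.250909, 18.430000)
after step 5 (δ=-0.23, a=-0.7): (-11.659027, 26.028994, 1.060529, 18.325000)
after step 6 (δ=-0.05, a=2.7): (-10.316509, 28.427592, 1.020073, 18.730000)

(-10.3165, 28.4276, 1.0201, 18.7300)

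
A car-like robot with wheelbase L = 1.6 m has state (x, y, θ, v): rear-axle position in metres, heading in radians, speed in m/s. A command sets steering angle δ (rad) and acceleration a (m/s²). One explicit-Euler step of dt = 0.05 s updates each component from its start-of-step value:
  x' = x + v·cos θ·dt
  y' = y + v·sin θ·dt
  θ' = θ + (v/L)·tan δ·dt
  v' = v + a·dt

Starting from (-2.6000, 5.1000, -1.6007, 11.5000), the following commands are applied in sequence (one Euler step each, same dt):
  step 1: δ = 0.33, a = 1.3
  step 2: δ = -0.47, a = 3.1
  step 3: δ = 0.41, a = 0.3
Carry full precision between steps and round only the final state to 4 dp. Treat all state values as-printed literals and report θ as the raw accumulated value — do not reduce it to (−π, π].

(-2.6163, 3.3659, -1.5020, 11.7350)

after step 1 (δ=0.33, a=1.3): (-2.617192, 4.525257, -1.477605, 11.565000)
after step 2 (δ=-0.47, a=3.1): (-2.563382, 3.949516, -1.661187, 11.720000)
after step 3 (δ=0.41, a=0.3): (-2.616279, 3.365909, -1.502003, 11.735000)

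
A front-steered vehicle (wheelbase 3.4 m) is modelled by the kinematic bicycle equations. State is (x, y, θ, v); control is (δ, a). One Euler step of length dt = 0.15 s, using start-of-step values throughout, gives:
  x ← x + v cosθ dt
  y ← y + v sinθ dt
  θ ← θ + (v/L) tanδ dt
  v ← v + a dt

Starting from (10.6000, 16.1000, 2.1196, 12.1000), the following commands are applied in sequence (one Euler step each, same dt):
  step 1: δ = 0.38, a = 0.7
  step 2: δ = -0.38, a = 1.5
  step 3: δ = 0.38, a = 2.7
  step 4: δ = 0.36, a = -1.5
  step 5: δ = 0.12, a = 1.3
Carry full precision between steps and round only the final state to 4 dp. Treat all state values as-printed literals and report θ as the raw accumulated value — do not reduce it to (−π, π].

after step 1 (δ=0.38, a=0.7): (9.653174, 17.648466, 2.332816, 12.205000)
after step 2 (δ=-0.38, a=1.5): (8.389254, 18.972909, 2.117750, 12.430000)
after step 3 (δ=0.38, a=2.7): (7.419551, 20.565403, 2.336781, 12.835000)
after step 4 (δ=0.36, a=-1.5): (6.084878, 21.952931, 2.549919, 12.610000)
after step 5 (δ=0.12, a=1.3): (4.514917, 23.007918, 2.617000, 12.805000)

(4.5149, 23.0079, 2.6170, 12.8050)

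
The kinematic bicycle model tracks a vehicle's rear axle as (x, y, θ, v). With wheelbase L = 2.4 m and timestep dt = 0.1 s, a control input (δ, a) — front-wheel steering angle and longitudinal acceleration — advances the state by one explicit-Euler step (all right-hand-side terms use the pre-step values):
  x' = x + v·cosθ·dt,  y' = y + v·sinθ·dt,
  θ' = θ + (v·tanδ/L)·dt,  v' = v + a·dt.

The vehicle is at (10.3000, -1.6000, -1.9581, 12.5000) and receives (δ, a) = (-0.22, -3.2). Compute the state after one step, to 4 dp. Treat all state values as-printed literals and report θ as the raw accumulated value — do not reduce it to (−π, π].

x' = 10.3000 + 12.5000·cos(-1.9581)·0.1 = 9.8279
y' = -1.6000 + 12.5000·sin(-1.9581)·0.1 = -2.7574
θ' = -1.9581 + (12.5000/2.4)·tan(-0.22)·0.1 = -2.0746
v' = 12.5000 − 3.2000·0.1 = 12.1800

(9.8279, -2.7574, -2.0746, 12.1800)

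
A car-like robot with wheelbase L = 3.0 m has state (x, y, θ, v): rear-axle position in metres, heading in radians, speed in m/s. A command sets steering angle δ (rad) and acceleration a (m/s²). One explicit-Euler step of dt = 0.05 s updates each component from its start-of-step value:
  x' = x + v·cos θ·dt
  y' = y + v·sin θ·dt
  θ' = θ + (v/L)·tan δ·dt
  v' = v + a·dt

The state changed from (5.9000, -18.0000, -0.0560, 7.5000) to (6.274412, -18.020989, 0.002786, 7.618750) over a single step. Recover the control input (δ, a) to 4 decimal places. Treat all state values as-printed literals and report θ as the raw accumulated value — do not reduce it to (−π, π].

δ = 0.4396, a = 2.3750

a = (v'−v)/dt = (0.118750)/0.05 = 2.3750
Δθ = θ'−θ = 0.058786;  (v·dt/L) = 7.5000·0.05/3.0 = 0.125000
tan δ = Δθ·L/(v·dt) = 0.470288  →  δ = 0.4396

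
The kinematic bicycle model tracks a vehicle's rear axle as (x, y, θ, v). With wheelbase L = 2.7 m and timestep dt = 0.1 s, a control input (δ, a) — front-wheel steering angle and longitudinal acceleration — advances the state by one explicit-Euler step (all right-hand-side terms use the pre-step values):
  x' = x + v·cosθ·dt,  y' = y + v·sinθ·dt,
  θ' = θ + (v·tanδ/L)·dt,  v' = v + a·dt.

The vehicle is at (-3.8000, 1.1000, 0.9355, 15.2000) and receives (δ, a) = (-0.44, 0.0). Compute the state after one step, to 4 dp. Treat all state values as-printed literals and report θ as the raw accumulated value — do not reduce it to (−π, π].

x' = -3.8000 + 15.2000·cos(0.9355)·0.1 = -2.8980
y' = 1.1000 + 15.2000·sin(0.9355)·0.1 = 2.3234
θ' = 0.9355 + (15.2000/2.7)·tan(-0.44)·0.1 = 0.6705
v' = 15.2000 + 0.0000·0.1 = 15.2000

(-2.8980, 2.3234, 0.6705, 15.2000)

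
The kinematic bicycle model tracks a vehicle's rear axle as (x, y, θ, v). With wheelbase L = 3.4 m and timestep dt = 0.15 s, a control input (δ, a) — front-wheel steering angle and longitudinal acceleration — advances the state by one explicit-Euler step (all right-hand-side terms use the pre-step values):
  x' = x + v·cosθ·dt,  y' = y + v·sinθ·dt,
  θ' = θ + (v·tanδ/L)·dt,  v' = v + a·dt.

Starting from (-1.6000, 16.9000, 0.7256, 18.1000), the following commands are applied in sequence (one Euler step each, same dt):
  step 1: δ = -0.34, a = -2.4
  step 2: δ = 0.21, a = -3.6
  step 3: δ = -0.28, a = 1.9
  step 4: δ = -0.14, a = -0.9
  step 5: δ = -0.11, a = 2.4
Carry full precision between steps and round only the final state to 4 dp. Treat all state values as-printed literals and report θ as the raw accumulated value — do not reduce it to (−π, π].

after step 1 (δ=-0.34, a=-2.4): (0.431095, 18.701632, 0.443131, 17.740000)
after step 2 (δ=0.21, a=-3.6): (2.835079, 19.842588, 0.609946, 17.200000)
after step 3 (δ=-0.28, a=1.9): (4.949851, 21.320472, 0.391743, 17.485000)
after step 4 (δ=-0.14, a=-0.9): (7.373914, 22.321838, 0.283036, 17.350000)
after step 5 (δ=-0.11, a=2.4): (9.872866, 23.048645, 0.198497, 17.710000)

(9.8729, 23.0486, 0.1985, 17.7100)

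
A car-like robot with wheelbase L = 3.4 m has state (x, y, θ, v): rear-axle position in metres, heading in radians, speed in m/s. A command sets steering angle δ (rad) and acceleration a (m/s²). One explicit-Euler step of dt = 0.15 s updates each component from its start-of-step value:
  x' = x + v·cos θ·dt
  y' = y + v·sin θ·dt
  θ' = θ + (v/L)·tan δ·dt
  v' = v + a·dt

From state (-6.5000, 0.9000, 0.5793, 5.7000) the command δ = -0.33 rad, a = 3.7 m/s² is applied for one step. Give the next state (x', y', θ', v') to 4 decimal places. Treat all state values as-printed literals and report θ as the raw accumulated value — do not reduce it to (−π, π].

(-5.7845, 1.3681, 0.4932, 6.2550)

x' = -6.5000 + 5.7000·cos(0.5793)·0.15 = -5.7845
y' = 0.9000 + 5.7000·sin(0.5793)·0.15 = 1.3681
θ' = 0.5793 + (5.7000/3.4)·tan(-0.33)·0.15 = 0.4932
v' = 5.7000 + 3.7000·0.15 = 6.2550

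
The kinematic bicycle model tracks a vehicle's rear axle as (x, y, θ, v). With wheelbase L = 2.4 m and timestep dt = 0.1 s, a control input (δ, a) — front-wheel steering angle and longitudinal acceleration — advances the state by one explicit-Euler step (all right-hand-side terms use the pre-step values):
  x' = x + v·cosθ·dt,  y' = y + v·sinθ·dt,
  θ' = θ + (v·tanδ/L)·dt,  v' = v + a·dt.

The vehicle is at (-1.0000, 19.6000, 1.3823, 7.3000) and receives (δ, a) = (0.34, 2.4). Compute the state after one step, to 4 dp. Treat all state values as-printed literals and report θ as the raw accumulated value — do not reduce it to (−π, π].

(-0.8632, 20.3171, 1.4899, 7.5400)

x' = -1.0000 + 7.3000·cos(1.3823)·0.1 = -0.8632
y' = 19.6000 + 7.3000·sin(1.3823)·0.1 = 20.3171
θ' = 1.3823 + (7.3000/2.4)·tan(0.34)·0.1 = 1.4899
v' = 7.3000 + 2.4000·0.1 = 7.5400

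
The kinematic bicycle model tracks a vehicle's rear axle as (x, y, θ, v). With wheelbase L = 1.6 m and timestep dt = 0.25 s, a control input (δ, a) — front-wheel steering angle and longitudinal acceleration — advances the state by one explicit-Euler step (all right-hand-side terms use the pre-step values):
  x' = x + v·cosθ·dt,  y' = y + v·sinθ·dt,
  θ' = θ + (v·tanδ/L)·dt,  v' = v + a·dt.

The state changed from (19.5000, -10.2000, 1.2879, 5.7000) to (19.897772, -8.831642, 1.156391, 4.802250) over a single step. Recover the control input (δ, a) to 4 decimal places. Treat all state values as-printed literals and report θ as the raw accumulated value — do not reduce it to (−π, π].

a = (v'−v)/dt = (-0.897750)/0.25 = -3.5910
Δθ = θ'−θ = -0.131509;  (v·dt/L) = 5.7000·0.25/1.6 = 0.890625
tan δ = Δθ·L/(v·dt) = -0.147659  →  δ = -0.1466

δ = -0.1466, a = -3.5910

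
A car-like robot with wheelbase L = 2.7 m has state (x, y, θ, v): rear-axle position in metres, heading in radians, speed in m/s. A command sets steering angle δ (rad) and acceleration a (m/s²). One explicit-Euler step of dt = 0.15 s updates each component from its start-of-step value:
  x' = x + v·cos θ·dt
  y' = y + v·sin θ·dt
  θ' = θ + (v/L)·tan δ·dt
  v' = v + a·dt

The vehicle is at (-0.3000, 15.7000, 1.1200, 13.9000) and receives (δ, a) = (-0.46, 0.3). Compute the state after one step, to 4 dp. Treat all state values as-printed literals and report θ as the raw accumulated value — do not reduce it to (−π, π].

x' = -0.3000 + 13.9000·cos(1.1200)·0.15 = 0.6084
y' = 15.7000 + 13.9000·sin(1.1200)·0.15 = 17.5767
θ' = 1.1200 + (13.9000/2.7)·tan(-0.46)·0.15 = 0.7374
v' = 13.9000 + 0.3000·0.15 = 13.9450

(0.6084, 17.5767, 0.7374, 13.9450)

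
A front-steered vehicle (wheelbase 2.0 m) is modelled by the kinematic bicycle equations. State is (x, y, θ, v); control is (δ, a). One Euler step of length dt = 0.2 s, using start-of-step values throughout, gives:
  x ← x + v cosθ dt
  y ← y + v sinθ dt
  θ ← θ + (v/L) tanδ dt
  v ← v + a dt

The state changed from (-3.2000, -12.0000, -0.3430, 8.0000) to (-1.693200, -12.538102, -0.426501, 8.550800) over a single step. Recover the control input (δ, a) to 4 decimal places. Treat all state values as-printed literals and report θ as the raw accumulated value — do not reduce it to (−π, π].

a = (v'−v)/dt = (0.550800)/0.2 = 2.7540
Δθ = θ'−θ = -0.083501;  (v·dt/L) = 8.0000·0.2/2.0 = 0.800000
tan δ = Δθ·L/(v·dt) = -0.104376  →  δ = -0.1040

δ = -0.1040, a = 2.7540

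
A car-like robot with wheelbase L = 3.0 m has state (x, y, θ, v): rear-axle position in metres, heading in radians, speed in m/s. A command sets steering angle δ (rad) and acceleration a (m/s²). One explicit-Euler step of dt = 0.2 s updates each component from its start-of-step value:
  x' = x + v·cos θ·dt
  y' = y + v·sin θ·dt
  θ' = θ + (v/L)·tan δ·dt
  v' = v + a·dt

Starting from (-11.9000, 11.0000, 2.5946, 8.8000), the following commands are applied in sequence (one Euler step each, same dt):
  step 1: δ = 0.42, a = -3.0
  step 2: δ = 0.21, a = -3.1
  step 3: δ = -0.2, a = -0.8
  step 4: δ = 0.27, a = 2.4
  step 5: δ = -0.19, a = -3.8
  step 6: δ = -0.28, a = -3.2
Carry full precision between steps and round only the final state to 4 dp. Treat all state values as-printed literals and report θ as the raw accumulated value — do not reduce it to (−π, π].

after step 1 (δ=0.42, a=-3.0): (-13.403203, 11.915413, 2.856589, 8.200000)
after step 2 (δ=0.21, a=-3.1): (-14.977046, 12.376517, 2.973107, 7.580000)
after step 3 (δ=-0.2, a=-0.8): (-16.471580, 12.630734, 2.870671, 7.420000)
after step 4 (δ=0.27, a=2.4): (-17.901450, 13.027882, 3.007574, 7.900000)
after step 5 (δ=-0.19, a=-3.8): (-19.467282, 13.238998, 2.906286, 7.140000)
after step 6 (δ=-0.28, a=-3.2): (-20.855931, 13.571924, 2.769410, 6.500000)

(-20.8559, 13.5719, 2.7694, 6.5000)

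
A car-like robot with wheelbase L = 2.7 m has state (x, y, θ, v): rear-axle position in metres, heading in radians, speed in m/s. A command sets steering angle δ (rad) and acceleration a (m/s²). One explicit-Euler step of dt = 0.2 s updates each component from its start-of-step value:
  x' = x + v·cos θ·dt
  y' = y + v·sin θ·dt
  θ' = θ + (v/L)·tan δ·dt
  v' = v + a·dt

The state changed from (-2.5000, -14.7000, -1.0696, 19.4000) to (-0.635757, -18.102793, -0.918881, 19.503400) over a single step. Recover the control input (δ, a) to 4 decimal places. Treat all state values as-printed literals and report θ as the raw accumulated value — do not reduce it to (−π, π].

δ = 0.1045, a = 0.5170

a = (v'−v)/dt = (0.103400)/0.2 = 0.5170
Δθ = θ'−θ = 0.150719;  (v·dt/L) = 19.4000·0.2/2.7 = 1.437037
tan δ = Δθ·L/(v·dt) = 0.104882  →  δ = 0.1045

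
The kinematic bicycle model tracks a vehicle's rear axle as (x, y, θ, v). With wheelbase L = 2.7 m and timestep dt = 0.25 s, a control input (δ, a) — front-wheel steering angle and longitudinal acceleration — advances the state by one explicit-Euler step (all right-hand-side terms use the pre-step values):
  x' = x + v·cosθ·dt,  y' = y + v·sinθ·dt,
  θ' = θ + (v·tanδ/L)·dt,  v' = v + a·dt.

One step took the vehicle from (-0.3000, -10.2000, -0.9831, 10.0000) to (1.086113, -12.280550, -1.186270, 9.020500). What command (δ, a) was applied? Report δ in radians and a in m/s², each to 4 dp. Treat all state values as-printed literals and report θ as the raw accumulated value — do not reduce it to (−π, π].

δ = -0.2160, a = -3.9180

a = (v'−v)/dt = (-0.979500)/0.25 = -3.9180
Δθ = θ'−θ = -0.203170;  (v·dt/L) = 10.0000·0.25/2.7 = 0.925926
tan δ = Δθ·L/(v·dt) = -0.219424  →  δ = -0.2160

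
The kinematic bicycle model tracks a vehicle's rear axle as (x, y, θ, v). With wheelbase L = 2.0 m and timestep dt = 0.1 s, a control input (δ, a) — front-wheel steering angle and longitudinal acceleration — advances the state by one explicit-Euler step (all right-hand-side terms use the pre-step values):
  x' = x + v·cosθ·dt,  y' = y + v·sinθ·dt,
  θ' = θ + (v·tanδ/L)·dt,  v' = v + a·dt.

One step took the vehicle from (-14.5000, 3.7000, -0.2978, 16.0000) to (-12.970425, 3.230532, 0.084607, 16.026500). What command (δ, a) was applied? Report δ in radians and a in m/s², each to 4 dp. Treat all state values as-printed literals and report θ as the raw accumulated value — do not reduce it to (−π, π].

δ = 0.4459, a = 0.2650

a = (v'−v)/dt = (0.026500)/0.1 = 0.2650
Δθ = θ'−θ = 0.382407;  (v·dt/L) = 16.0000·0.1/2.0 = 0.800000
tan δ = Δθ·L/(v·dt) = 0.478009  →  δ = 0.4459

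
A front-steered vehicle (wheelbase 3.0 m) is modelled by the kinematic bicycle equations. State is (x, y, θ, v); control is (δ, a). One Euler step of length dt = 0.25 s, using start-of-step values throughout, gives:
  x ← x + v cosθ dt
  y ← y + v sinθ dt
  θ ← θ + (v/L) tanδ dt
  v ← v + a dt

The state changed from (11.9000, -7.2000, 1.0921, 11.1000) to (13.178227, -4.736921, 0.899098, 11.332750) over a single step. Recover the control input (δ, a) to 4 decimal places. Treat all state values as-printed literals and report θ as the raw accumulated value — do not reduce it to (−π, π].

δ = -0.2057, a = 0.9310

a = (v'−v)/dt = (0.232750)/0.25 = 0.9310
Δθ = θ'−θ = -0.193002;  (v·dt/L) = 11.1000·0.25/3.0 = 0.925000
tan δ = Δθ·L/(v·dt) = -0.208651  →  δ = -0.2057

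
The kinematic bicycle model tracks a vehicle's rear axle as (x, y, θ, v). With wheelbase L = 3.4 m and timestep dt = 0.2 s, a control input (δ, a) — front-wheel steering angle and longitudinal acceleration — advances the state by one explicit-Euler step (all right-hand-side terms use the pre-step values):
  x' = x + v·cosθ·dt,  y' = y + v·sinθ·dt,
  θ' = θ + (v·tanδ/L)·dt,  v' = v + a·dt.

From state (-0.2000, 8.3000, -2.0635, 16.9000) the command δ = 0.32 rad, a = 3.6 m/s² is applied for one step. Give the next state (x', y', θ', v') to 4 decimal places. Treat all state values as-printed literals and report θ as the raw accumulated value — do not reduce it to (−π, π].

(-1.7988, 5.3220, -1.7341, 17.6200)

x' = -0.2000 + 16.9000·cos(-2.0635)·0.2 = -1.7988
y' = 8.3000 + 16.9000·sin(-2.0635)·0.2 = 5.3220
θ' = -2.0635 + (16.9000/3.4)·tan(0.32)·0.2 = -1.7341
v' = 16.9000 + 3.6000·0.2 = 17.6200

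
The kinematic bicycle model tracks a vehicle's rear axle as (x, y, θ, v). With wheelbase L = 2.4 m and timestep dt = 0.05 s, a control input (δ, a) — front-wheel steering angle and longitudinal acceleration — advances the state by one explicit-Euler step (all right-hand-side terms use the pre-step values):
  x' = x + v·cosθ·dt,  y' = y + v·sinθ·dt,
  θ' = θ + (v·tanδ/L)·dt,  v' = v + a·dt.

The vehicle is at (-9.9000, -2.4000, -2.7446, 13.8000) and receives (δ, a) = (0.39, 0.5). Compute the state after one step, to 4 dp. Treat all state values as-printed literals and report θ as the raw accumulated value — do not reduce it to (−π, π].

(-10.5363, -2.6668, -2.6264, 13.8250)

x' = -9.9000 + 13.8000·cos(-2.7446)·0.05 = -10.5363
y' = -2.4000 + 13.8000·sin(-2.7446)·0.05 = -2.6668
θ' = -2.7446 + (13.8000/2.4)·tan(0.39)·0.05 = -2.6264
v' = 13.8000 + 0.5000·0.05 = 13.8250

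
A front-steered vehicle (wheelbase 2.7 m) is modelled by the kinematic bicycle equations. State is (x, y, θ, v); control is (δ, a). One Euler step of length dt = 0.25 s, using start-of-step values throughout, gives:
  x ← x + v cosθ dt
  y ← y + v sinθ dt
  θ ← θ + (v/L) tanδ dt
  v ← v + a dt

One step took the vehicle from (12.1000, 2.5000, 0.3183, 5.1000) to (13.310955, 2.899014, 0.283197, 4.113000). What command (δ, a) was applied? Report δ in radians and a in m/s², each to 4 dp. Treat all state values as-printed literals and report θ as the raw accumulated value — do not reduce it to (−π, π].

a = (v'−v)/dt = (-0.987000)/0.25 = -3.9480
Δθ = θ'−θ = -0.035103;  (v·dt/L) = 5.1000·0.25/2.7 = 0.472222
tan δ = Δθ·L/(v·dt) = -0.074336  →  δ = -0.0742

δ = -0.0742, a = -3.9480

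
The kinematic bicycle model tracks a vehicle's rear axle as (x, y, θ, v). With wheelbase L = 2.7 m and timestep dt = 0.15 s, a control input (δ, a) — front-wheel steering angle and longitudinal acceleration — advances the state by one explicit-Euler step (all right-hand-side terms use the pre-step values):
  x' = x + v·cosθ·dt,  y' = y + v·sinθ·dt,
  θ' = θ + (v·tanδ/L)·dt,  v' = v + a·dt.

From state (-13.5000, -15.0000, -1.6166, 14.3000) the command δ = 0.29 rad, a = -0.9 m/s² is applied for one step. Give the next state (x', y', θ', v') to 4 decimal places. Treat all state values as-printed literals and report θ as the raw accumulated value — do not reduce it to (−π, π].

x' = -13.5000 + 14.3000·cos(-1.6166)·0.15 = -13.5982
y' = -15.0000 + 14.3000·sin(-1.6166)·0.15 = -17.1428
θ' = -1.6166 + (14.3000/2.7)·tan(0.29)·0.15 = -1.3795
v' = 14.3000 − 0.9000·0.15 = 14.1650

(-13.5982, -17.1428, -1.3795, 14.1650)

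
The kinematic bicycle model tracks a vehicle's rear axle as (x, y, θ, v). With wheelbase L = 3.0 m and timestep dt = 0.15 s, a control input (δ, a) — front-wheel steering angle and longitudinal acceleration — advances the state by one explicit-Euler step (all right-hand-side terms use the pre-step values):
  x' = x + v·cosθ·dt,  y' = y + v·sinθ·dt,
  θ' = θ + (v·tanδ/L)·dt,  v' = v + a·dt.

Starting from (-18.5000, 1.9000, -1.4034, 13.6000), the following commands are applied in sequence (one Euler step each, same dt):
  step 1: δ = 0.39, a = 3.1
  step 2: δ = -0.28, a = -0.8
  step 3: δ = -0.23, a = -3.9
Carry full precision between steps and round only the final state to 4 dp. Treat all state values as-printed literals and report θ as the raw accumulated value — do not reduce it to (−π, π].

(-16.7416, -4.0435, -1.4894, 13.3600)

after step 1 (δ=0.39, a=3.1): (-18.160104, -0.111485, -1.123883, 14.065000)
after step 2 (δ=-0.28, a=-0.8): (-17.248303, -2.014026, -1.326105, 13.945000)
after step 3 (δ=-0.23, a=-3.9): (-16.741563, -4.043468, -1.489362, 13.360000)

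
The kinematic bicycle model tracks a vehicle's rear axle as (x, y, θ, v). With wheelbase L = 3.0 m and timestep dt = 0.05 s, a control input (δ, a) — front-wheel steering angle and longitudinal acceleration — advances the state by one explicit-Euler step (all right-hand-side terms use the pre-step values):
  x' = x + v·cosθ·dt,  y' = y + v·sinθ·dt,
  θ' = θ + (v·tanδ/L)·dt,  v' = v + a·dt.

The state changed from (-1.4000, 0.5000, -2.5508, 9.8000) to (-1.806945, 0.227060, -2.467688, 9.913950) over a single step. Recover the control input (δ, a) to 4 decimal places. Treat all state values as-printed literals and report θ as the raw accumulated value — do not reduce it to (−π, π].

δ = 0.4707, a = 2.2790

a = (v'−v)/dt = (0.113950)/0.05 = 2.2790
Δθ = θ'−θ = 0.083112;  (v·dt/L) = 9.8000·0.05/3.0 = 0.163333
tan δ = Δθ·L/(v·dt) = 0.508849  →  δ = 0.4707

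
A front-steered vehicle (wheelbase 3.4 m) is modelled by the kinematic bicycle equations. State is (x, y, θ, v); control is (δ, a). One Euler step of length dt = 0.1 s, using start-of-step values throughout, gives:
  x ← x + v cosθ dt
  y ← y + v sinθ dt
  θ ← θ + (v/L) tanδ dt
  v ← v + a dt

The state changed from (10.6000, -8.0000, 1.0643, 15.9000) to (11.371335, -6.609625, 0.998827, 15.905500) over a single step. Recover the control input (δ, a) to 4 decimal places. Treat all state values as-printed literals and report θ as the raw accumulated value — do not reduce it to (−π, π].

δ = -0.1391, a = 0.0550

a = (v'−v)/dt = (0.005500)/0.1 = 0.0550
Δθ = θ'−θ = -0.065473;  (v·dt/L) = 15.9000·0.1/3.4 = 0.467647
tan δ = Δθ·L/(v·dt) = -0.140005  →  δ = -0.1391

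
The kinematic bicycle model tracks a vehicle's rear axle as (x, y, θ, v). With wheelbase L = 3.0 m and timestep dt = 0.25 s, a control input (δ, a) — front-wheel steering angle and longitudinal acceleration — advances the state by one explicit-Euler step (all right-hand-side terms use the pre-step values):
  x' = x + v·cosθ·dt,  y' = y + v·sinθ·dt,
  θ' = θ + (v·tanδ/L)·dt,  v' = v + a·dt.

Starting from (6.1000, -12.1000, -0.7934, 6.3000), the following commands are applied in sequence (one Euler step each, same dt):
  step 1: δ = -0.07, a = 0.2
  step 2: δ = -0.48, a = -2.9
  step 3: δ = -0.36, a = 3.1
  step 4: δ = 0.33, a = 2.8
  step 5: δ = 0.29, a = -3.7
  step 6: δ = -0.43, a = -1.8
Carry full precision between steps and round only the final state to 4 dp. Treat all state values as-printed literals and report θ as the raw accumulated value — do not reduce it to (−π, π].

(11.0997, -19.9973, -1.1589, 5.7250)

after step 1 (δ=-0.07, a=0.2): (7.204746, -13.222569, -0.830210, 6.350000)
after step 2 (δ=-0.48, a=-2.9): (8.275865, -14.394260, -1.105700, 5.625000)
after step 3 (δ=-0.36, a=3.1): (8.906581, -15.651136, -1.282139, 6.400000)
after step 4 (δ=0.33, a=2.8): (9.362045, -17.184939, -1.099459, 7.100000)
after step 5 (δ=0.29, a=-3.7): (10.168034, -18.766396, -0.922898, 6.175000)
after step 6 (δ=-0.43, a=-1.8): (11.099706, -19.997312, -1.158897, 5.725000)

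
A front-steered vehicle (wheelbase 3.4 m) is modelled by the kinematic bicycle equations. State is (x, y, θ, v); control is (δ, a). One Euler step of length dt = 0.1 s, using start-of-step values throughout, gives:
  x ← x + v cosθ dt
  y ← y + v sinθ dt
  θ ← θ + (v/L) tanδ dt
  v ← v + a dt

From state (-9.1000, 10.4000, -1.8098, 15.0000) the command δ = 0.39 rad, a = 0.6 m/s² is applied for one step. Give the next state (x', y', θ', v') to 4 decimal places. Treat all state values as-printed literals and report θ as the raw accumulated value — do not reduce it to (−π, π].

x' = -9.1000 + 15.0000·cos(-1.8098)·0.1 = -9.4551
y' = 10.4000 + 15.0000·sin(-1.8098)·0.1 = 8.9426
θ' = -1.8098 + (15.0000/3.4)·tan(0.39)·0.1 = -1.6285
v' = 15.0000 + 0.6000·0.1 = 15.0600

(-9.4551, 8.9426, -1.6285, 15.0600)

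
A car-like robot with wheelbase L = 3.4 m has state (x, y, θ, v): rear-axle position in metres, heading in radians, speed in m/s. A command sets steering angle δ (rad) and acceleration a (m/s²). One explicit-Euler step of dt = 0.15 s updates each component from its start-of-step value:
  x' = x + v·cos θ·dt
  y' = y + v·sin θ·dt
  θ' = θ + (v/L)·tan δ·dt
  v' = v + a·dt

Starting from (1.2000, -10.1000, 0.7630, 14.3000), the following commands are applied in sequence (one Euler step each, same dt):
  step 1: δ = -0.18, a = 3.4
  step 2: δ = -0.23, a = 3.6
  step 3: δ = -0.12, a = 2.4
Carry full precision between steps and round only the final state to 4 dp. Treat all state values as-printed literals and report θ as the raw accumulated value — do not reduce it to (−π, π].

(6.5471, -6.1822, 0.4136, 15.7100)

after step 1 (δ=-0.18, a=3.4): (2.750333, -8.617606, 0.648199, 14.810000)
after step 2 (δ=-0.23, a=3.6): (4.521252, -7.276372, 0.495213, 15.350000)
after step 3 (δ=-0.12, a=2.4): (6.547147, -6.182179, 0.413556, 15.710000)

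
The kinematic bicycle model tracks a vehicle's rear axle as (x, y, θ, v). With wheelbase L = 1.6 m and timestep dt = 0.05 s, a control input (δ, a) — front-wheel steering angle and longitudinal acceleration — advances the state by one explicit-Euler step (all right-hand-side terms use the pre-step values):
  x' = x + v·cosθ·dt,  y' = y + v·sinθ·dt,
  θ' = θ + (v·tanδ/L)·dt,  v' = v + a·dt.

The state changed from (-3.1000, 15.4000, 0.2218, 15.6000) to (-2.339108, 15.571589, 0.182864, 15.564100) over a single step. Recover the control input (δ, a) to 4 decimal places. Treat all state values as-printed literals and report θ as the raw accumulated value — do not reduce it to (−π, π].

a = (v'−v)/dt = (-0.035900)/0.05 = -0.7180
Δθ = θ'−θ = -0.038936;  (v·dt/L) = 15.6000·0.05/1.6 = 0.487500
tan δ = Δθ·L/(v·dt) = -0.079869  →  δ = -0.0797

δ = -0.0797, a = -0.7180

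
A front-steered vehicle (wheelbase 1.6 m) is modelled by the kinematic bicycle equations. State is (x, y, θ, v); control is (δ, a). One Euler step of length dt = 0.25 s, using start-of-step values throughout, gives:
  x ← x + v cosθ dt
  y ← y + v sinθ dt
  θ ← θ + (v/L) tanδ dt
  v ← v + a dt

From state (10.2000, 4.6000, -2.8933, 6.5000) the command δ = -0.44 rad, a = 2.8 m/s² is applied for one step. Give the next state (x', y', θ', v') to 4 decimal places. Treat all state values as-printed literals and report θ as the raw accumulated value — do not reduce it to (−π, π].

(8.6248, 4.2007, -3.3714, 7.2000)

x' = 10.2000 + 6.5000·cos(-2.8933)·0.25 = 8.6248
y' = 4.6000 + 6.5000·sin(-2.8933)·0.25 = 4.2007
θ' = -2.8933 + (6.5000/1.6)·tan(-0.44)·0.25 = -3.3714
v' = 6.5000 + 2.8000·0.25 = 7.2000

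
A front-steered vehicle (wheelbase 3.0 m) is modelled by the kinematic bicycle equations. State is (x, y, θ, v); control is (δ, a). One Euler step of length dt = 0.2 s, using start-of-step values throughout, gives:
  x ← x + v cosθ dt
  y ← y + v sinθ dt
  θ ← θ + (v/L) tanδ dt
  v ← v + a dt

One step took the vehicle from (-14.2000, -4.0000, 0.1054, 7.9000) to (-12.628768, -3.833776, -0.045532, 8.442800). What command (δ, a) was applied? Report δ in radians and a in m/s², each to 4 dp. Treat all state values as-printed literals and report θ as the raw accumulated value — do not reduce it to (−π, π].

a = (v'−v)/dt = (0.542800)/0.2 = 2.7140
Δθ = θ'−θ = -0.150932;  (v·dt/L) = 7.9000·0.2/3.0 = 0.526667
tan δ = Δθ·L/(v·dt) = -0.286580  →  δ = -0.2791

δ = -0.2791, a = 2.7140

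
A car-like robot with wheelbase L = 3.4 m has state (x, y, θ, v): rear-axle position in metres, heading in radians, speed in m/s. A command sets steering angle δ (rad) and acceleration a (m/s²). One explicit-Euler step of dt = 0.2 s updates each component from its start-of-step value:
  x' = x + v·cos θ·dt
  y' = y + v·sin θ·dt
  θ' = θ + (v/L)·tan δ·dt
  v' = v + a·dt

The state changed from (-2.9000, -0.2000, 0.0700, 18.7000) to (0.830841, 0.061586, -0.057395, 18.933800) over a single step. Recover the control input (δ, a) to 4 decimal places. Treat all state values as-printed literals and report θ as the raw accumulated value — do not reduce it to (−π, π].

δ = -0.1153, a = 1.1690

a = (v'−v)/dt = (0.233800)/0.2 = 1.1690
Δθ = θ'−θ = -0.127395;  (v·dt/L) = 18.7000·0.2/3.4 = 1.100000
tan δ = Δθ·L/(v·dt) = -0.115814  →  δ = -0.1153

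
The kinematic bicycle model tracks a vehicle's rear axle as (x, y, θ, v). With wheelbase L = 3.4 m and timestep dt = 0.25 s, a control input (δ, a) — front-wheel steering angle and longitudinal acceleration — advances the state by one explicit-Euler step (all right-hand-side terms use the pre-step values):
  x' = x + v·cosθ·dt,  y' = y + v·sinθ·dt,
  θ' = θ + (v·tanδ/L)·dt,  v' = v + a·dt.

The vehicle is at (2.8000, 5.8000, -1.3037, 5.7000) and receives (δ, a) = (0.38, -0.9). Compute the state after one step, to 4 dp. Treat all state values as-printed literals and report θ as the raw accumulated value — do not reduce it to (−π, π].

x' = 2.8000 + 5.7000·cos(-1.3037)·0.25 = 3.1761
y' = 5.8000 + 5.7000·sin(-1.3037)·0.25 = 4.4255
θ' = -1.3037 + (5.7000/3.4)·tan(0.38)·0.25 = -1.1363
v' = 5.7000 − 0.9000·0.25 = 5.4750

(3.1761, 4.4255, -1.1363, 5.4750)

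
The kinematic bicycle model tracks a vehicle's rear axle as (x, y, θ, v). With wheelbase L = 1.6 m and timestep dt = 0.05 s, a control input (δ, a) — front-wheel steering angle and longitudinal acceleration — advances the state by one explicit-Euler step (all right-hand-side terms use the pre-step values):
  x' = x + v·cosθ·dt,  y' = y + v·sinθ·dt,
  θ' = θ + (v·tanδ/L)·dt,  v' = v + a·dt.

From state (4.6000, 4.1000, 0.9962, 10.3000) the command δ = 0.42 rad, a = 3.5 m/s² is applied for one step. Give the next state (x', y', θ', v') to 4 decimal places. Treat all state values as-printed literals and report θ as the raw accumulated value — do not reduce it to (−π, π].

(4.8799, 4.5323, 1.1399, 10.4750)

x' = 4.6000 + 10.3000·cos(0.9962)·0.05 = 4.8799
y' = 4.1000 + 10.3000·sin(0.9962)·0.05 = 4.5323
θ' = 0.9962 + (10.3000/1.6)·tan(0.42)·0.05 = 1.1399
v' = 10.3000 + 3.5000·0.05 = 10.4750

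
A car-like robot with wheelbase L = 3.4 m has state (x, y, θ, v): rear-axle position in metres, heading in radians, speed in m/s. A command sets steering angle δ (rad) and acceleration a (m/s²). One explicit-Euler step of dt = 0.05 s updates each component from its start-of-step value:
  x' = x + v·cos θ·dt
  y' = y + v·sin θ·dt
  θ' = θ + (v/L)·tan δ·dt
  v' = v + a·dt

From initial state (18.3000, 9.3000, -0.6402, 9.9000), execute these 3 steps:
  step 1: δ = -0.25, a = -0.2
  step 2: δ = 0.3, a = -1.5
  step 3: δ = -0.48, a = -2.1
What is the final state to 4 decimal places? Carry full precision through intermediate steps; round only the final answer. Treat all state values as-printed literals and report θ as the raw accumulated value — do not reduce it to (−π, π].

(19.4782, 8.4043, -0.7075, 9.7100)

after step 1 (δ=-0.25, a=-0.2): (18.696978, 9.004309, -0.677375, 9.890000)
after step 2 (δ=0.3, a=-1.5): (19.082303, 8.694381, -0.632385, 9.815000)
after step 3 (δ=-0.48, a=-2.1): (19.478152, 8.404314, -0.707529, 9.710000)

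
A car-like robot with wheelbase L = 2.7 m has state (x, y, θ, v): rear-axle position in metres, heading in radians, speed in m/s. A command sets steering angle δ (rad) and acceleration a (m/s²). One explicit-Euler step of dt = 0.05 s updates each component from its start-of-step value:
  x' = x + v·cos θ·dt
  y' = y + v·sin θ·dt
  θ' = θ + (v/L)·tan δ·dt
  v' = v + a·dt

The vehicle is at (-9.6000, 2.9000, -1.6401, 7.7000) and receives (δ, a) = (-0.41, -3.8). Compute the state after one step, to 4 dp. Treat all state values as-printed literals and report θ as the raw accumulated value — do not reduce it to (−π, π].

(-9.6267, 2.5159, -1.7021, 7.5100)

x' = -9.6000 + 7.7000·cos(-1.6401)·0.05 = -9.6267
y' = 2.9000 + 7.7000·sin(-1.6401)·0.05 = 2.5159
θ' = -1.6401 + (7.7000/2.7)·tan(-0.41)·0.05 = -1.7021
v' = 7.7000 − 3.8000·0.05 = 7.5100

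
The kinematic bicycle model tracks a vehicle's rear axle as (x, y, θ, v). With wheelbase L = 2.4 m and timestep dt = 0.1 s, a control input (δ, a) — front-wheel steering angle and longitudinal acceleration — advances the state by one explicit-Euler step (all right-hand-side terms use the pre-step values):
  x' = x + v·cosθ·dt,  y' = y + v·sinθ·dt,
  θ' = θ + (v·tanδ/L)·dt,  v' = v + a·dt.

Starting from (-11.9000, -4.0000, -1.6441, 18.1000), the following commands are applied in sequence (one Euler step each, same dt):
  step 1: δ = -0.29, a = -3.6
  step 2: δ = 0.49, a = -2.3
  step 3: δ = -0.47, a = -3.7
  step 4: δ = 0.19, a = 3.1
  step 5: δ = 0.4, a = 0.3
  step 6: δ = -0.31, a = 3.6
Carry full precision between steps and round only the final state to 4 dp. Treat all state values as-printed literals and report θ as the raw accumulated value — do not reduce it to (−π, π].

(-12.7944, -14.3448, -1.6340, 17.8400)

after step 1 (δ=-0.29, a=-3.6): (-12.032561, -5.805139, -1.869153, 17.740000)
after step 2 (δ=0.49, a=-2.3): (-12.554028, -7.500765, -1.474890, 17.510000)
after step 3 (δ=-0.47, a=-3.7): (-12.386354, -9.243719, -1.845494, 17.140000)
after step 4 (δ=0.19, a=3.1): (-12.851286, -10.893456, -1.708145, 17.450000)
after step 5 (δ=0.4, a=0.3): (-13.090207, -12.622023, -1.400739, 17.480000)
after step 6 (δ=-0.31, a=3.6): (-12.794378, -14.344808, -1.634045, 17.840000)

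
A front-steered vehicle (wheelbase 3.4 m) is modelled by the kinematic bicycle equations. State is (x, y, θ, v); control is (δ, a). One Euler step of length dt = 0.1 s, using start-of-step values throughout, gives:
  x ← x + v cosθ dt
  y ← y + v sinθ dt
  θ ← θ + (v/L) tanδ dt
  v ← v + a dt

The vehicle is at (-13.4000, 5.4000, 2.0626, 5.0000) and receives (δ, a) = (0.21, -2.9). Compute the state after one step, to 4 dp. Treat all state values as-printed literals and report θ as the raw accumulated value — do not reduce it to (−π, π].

(-13.6361, 5.8407, 2.0939, 4.7100)

x' = -13.4000 + 5.0000·cos(2.0626)·0.1 = -13.6361
y' = 5.4000 + 5.0000·sin(2.0626)·0.1 = 5.8407
θ' = 2.0626 + (5.0000/3.4)·tan(0.21)·0.1 = 2.0939
v' = 5.0000 − 2.9000·0.1 = 4.7100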